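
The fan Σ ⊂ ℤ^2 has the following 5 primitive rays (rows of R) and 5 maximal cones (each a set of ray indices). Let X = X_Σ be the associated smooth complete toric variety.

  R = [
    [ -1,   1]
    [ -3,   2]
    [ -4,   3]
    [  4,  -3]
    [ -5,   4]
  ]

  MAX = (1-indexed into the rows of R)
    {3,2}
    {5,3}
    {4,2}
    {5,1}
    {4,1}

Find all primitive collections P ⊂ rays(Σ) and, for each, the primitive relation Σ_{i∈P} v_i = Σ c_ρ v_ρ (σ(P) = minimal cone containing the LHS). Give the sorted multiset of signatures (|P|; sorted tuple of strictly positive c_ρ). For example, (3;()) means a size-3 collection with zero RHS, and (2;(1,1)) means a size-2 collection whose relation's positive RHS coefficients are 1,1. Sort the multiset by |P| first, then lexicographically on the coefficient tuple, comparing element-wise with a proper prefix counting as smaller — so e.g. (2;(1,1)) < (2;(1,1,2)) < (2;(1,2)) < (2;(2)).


|primitive collections| = 5. Relations:

  P={3,4}:  v_{3} + v_{4} = 0  so sig = (2;())
  P={1,2}:  v_{1} + v_{2} = v_{3}  so sig = (2;(1))
  P={1,3}:  v_{1} + v_{3} = v_{5}  so sig = (2;(1))
  P={4,5}:  v_{4} + v_{5} = v_{1}  so sig = (2;(1))
  P={2,5}:  v_{2} + v_{5} = 2·v_{3}  so sig = (2;(2))

Sorted signature multiset PRS(X):
    (2;())
    (2;(1))
    (2;(1))
    (2;(1))
    (2;(2))


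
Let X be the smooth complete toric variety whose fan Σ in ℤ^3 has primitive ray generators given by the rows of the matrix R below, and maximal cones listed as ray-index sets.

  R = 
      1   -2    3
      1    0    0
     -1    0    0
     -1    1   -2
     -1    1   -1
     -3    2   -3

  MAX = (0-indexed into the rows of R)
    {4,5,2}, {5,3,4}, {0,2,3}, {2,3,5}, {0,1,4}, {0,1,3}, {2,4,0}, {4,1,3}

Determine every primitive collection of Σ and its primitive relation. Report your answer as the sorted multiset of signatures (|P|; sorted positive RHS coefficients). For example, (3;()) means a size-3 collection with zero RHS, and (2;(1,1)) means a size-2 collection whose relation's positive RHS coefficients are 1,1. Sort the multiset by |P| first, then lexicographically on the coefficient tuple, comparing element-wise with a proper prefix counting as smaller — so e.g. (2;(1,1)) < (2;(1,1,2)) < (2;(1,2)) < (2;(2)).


Minimal non-faces — 5 found among 6 rays, 8 max cones:

  {1,2}:  v_{1} + v_{2} = 0  ⇒ sig = (2;())
  {1,5}:  v_{1} + v_{5} = v_{3} + v_{4}  ⇒ sig = (2;(1,1))
  {0,5}:  v_{0} + v_{5} = 2·v_{2}  ⇒ sig = (2;(2))
  {0,3,4}:  v_{0} + v_{3} + v_{4} = v_{2}  ⇒ sig = (3;(1))
  {2,3,4}:  v_{2} + v_{3} + v_{4} = v_{5}  ⇒ sig = (3;(1))

Hence PRS(X_Σ) =
{ (2;()),  (2;(1,1)),  (2;(2)),  (3;(1)) ×2 }


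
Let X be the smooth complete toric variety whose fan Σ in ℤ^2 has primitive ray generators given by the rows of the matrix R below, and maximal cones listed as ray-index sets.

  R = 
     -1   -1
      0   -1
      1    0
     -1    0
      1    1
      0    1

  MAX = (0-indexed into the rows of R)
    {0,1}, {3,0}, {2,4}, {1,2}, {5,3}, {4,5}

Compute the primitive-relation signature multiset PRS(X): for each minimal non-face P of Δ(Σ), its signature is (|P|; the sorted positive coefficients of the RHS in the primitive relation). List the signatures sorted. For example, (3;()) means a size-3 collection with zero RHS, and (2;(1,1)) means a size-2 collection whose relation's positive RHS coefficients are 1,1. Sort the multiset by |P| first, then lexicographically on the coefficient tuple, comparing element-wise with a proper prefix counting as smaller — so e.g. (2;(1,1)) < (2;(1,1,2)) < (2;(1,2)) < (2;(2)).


Minimal non-faces — 9 found among 6 rays, 6 max cones:

  P = {0,4}:  v_{0} + v_{4} = 0  ⟹  sig = (2;())
  P = {1,5}:  v_{1} + v_{5} = 0  ⟹  sig = (2;())
  P = {2,3}:  v_{2} + v_{3} = 0  ⟹  sig = (2;())
  P = {0,2}:  v_{0} + v_{2} = v_{1}  ⟹  sig = (2;(1))
  P = {0,5}:  v_{0} + v_{5} = v_{3}  ⟹  sig = (2;(1))
  P = {1,3}:  v_{1} + v_{3} = v_{0}  ⟹  sig = (2;(1))
  P = {1,4}:  v_{1} + v_{4} = v_{2}  ⟹  sig = (2;(1))
  P = {2,5}:  v_{2} + v_{5} = v_{4}  ⟹  sig = (2;(1))
  P = {3,4}:  v_{3} + v_{4} = v_{5}  ⟹  sig = (2;(1))

Sorted signature multiset PRS(X):
[(2;()), (2;()), (2;()), (2;(1)), (2;(1)), (2;(1)), (2;(1)), (2;(1)), (2;(1))]


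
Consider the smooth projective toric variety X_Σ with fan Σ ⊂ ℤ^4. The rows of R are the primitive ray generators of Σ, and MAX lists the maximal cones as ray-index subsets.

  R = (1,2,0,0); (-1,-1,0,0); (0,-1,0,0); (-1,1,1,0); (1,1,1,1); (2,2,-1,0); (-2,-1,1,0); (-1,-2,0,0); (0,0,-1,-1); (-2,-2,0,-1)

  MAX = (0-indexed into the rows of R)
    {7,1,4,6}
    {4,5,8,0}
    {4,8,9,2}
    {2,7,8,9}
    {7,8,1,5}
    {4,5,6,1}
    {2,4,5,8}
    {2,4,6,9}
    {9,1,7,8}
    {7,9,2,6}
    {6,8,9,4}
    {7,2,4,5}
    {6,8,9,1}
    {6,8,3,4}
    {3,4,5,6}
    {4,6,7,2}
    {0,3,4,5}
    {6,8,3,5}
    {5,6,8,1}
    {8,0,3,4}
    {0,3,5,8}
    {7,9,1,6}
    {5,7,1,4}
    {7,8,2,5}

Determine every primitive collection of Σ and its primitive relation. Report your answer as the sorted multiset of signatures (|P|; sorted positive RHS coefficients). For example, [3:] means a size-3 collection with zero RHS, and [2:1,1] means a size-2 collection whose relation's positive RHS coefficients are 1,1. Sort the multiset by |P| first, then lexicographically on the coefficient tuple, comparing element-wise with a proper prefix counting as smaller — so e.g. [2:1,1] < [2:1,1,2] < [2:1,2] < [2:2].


|primitive collections| = 21. Relations:

  P = {0,7}:  v_{0} + v_{7} = 0  →  sig = [2:]
  P = {0,6}:  v_{0} + v_{6} = v_{3}  →  sig = [2:1]
  P = {1,2}:  v_{1} + v_{2} = v_{7}  →  sig = [2:1]
  P = {3,7}:  v_{3} + v_{7} = v_{6}  →  sig = [2:1]
  P = {5,9}:  v_{5} + v_{9} = v_{8}  →  sig = [2:1]
  P = {0,1}:  v_{0} + v_{1} = v_{5} + v_{6}  →  sig = [2:1,1]
  P = {0,2}:  v_{0} + v_{2} = v_{4} + v_{8}  →  sig = [2:1,1]
  P = {2,3}:  v_{2} + v_{3} = v_{4} + v_{6} + v_{8}  →  sig = [2:1,1,1]
  P = {0,9}:  v_{0} + v_{9} = v_{4} + v_{6} + 2·v_{8}  →  sig = [2:1,1,2]
  P = {1,3}:  v_{1} + v_{3} = v_{5} + 2·v_{6}  →  sig = [2:1,2]
  P = {3,9}:  v_{3} + v_{9} = v_{4} + 2·v_{6} + 2·v_{8}  →  sig = [2:1,2,2]
  P = {1,4,8}:  v_{1} + v_{4} + v_{8} = 0  →  sig = [3:]
  P = {2,5,6}:  v_{2} + v_{5} + v_{6} = 0  →  sig = [3:]
  P = {2,6,8}:  v_{2} + v_{6} + v_{8} = v_{9}  →  sig = [3:1]
  P = {4,7,8}:  v_{4} + v_{7} + v_{8} = v_{2}  →  sig = [3:1]
  P = {5,6,7}:  v_{5} + v_{6} + v_{7} = v_{1}  →  sig = [3:1]
  P = {1,4,9}:  v_{1} + v_{4} + v_{9} = v_{2} + v_{6}  →  sig = [3:1,1]
  P = {6,7,8}:  v_{6} + v_{7} + v_{8} = v_{1} + v_{9}  →  sig = [3:1,1]
  P = {4,7,9}:  v_{4} + v_{7} + v_{9} = 2·v_{2} + v_{6}  →  sig = [3:1,2]
  P = {4,5,6,8}:  v_{4} + v_{5} + v_{6} + v_{8} = v_{0}  →  sig = [4:1]
  P = {3,4,5,8}:  v_{3} + v_{4} + v_{5} + v_{8} = 2·v_{0}  →  sig = [4:2]

so the primitive-relation signature multiset is
    |P|=2: 11 collections, coeffs (), (1), (1), (1), (1), (1,1), (1,1), (1,1,1), (1,1,2), (1,2), (1,2,2)
    |P|=3: 8 collections, coeffs (), (), (1), (1), (1), (1,1), (1,1), (1,2)
    |P|=4: 2 collections, coeffs (1), (2)


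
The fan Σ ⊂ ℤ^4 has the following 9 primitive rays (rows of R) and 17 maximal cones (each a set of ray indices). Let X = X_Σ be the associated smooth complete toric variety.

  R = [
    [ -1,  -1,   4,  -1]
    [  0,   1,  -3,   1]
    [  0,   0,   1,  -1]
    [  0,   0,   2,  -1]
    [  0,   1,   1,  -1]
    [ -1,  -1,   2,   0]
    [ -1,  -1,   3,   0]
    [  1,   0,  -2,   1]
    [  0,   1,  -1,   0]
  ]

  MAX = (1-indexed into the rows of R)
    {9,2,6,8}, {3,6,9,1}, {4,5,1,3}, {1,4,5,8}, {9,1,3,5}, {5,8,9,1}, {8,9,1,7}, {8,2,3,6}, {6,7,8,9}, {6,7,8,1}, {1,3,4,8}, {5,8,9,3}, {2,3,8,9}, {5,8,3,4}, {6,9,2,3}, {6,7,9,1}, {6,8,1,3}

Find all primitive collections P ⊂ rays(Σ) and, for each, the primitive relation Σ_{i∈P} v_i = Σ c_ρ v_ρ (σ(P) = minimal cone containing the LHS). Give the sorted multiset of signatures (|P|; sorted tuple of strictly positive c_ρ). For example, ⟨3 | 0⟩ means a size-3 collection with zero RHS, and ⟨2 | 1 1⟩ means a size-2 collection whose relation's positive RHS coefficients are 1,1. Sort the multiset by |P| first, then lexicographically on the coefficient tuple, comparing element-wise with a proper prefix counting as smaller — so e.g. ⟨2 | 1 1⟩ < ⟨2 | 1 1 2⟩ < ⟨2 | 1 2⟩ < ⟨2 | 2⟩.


Primitive collections (14):

  P={2,4}:  v_{2} + v_{4} = v_{9}  →  sig = ⟨2 | 1⟩
  P={3,7}:  v_{3} + v_{7} = v_{1}  →  sig = ⟨2 | 1⟩
  P={4,6}:  v_{4} + v_{6} = v_{1}  →  sig = ⟨2 | 1⟩
  P={4,9}:  v_{4} + v_{9} = v_{5}  →  sig = ⟨2 | 1⟩
  P={1,2}:  v_{1} + v_{2} = v_{6} + v_{9}  →  sig = ⟨2 | 1 1⟩
  P={5,6}:  v_{5} + v_{6} = v_{1} + v_{9}  →  sig = ⟨2 | 1 1⟩
  P={4,7}:  v_{4} + v_{7} = 2·v_{1} + v_{8} + v_{9}  →  sig = ⟨2 | 1 1 2⟩
  P={2,7}:  v_{2} + v_{7} = 2·v_{6} + v_{8} + 2·v_{9}  →  sig = ⟨2 | 1 2 2⟩
  P={5,7}:  v_{5} + v_{7} = 2·v_{1} + v_{8} + 2·v_{9}  →  sig = ⟨2 | 1 2 2⟩
  P={2,5}:  v_{2} + v_{5} = 2·v_{9}  →  sig = ⟨2 | 2⟩
  P={3,6,8,9}:  v_{3} + v_{6} + v_{8} + v_{9} = 0  →  sig = ⟨4 | 0⟩
  P={1,3,8,9}:  v_{1} + v_{3} + v_{8} + v_{9} = v_{4}  →  sig = ⟨4 | 1⟩
  P={1,6,8,9}:  v_{1} + v_{6} + v_{8} + v_{9} = v_{7}  →  sig = ⟨4 | 1⟩
  P={1,3,5,8}:  v_{1} + v_{3} + v_{5} + v_{8} = 2·v_{4}  →  sig = ⟨4 | 2⟩

Hence PRS(X_Σ) =
{ ⟨2 | 1⟩ ×4,  ⟨2 | 1 1⟩ ×2,  ⟨2 | 1 1 2⟩,  ⟨2 | 1 2 2⟩ ×2,  ⟨2 | 2⟩,  ⟨4 | 0⟩,  ⟨4 | 1⟩ ×2,  ⟨4 | 2⟩ }


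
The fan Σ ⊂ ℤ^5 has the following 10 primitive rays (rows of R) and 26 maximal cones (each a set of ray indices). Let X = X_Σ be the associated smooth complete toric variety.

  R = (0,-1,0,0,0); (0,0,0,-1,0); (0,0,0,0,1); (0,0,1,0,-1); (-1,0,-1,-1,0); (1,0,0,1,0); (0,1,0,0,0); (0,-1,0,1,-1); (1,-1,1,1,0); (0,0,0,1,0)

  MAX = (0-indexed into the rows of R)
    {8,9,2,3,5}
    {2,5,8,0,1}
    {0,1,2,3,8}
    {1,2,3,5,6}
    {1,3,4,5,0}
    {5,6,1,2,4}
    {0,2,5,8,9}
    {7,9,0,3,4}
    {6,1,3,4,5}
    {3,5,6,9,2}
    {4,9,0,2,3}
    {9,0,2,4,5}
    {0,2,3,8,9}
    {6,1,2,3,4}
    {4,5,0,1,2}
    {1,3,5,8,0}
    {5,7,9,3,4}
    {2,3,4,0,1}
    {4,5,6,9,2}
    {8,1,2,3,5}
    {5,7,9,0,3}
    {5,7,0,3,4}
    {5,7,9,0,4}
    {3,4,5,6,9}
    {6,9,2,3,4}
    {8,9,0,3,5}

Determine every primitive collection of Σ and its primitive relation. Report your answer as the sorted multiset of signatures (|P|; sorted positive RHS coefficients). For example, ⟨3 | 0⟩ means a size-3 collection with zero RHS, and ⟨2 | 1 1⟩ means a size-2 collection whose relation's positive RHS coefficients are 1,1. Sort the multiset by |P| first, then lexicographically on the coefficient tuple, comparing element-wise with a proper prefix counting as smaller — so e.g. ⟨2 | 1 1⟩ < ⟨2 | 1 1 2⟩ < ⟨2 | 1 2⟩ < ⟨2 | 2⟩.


Δ(Σ) — 10 vertices, 11 min non-faces:

  P={0,6}:  v_{0} + v_{6} = 0 ; sig = ⟨2 | 0⟩
  P={1,9}:  v_{1} + v_{9} = 0 ; sig = ⟨2 | 0⟩
  P={4,8}:  v_{4} + v_{8} = v_{0} ; sig = ⟨2 | 1⟩
  P={2,7}:  v_{2} + v_{7} = v_{0} + v_{9} ; sig = ⟨2 | 1 1⟩
  P={6,8}:  v_{6} + v_{8} = v_{2} + v_{3} + v_{5} ; sig = ⟨2 | 1 1 1⟩
  P={1,7}:  v_{1} + v_{7} = v_{0} + v_{3} + v_{4} + v_{5} ; sig = ⟨2 | 1 1 1 1⟩
  P={6,7}:  v_{6} + v_{7} = v_{3} + v_{4} + v_{5} + v_{9} ; sig = ⟨2 | 1 1 1 1⟩
  P={7,8}:  v_{7} + v_{8} = 2·v_{0} + v_{3} + v_{5} + v_{9} ; sig = ⟨2 | 1 1 1 2⟩
  P={2,3,4,5}:  v_{2} + v_{3} + v_{4} + v_{5} = 0 ; sig = ⟨4 | 0⟩
  P={0,2,3,5}:  v_{0} + v_{2} + v_{3} + v_{5} = v_{8} ; sig = ⟨4 | 1⟩
  P={0,3,4,5,9}:  v_{0} + v_{3} + v_{4} + v_{5} + v_{9} = v_{7} ; sig = ⟨5 | 1⟩

Sorted signature multiset PRS(X):
    |P|=2: 8 collections, coeffs (), (), (1), (1,1), (1,1,1), (1,1,1,1), (1,1,1,1), (1,1,1,2)
    |P|=4: 2 collections, coeffs (), (1)
    |P|=5: 1 collection, coeffs (1)


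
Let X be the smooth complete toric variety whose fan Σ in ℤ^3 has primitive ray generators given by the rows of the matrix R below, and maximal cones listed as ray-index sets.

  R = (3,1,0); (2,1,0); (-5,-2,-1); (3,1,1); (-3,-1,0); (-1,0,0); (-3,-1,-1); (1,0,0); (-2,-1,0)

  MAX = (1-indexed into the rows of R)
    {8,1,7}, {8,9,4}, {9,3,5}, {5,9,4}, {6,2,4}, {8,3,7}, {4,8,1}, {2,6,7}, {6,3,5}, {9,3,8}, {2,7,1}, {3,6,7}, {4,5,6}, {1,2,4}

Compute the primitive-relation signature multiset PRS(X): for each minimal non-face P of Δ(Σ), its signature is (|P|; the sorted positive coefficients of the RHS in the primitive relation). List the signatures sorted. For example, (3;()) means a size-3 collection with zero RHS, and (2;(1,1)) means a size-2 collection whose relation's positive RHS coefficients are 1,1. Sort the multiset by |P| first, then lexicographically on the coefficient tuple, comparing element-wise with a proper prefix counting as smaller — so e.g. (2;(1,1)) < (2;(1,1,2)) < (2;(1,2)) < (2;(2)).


Minimal non-faces — 15 found among 9 rays, 14 max cones:

  P = {1,5}:  v_{1} + v_{5} = 0  ⟹  sig = (2;())
  P = {2,9}:  v_{2} + v_{9} = 0  ⟹  sig = (2;())
  P = {4,7}:  v_{4} + v_{7} = 0  ⟹  sig = (2;())
  P = {6,8}:  v_{6} + v_{8} = 0  ⟹  sig = (2;())
  P = {1,6}:  v_{1} + v_{6} = v_{2}  ⟹  sig = (2;(1))
  P = {1,9}:  v_{1} + v_{9} = v_{8}  ⟹  sig = (2;(1))
  P = {2,3}:  v_{2} + v_{3} = v_{7}  ⟹  sig = (2;(1))
  P = {2,5}:  v_{2} + v_{5} = v_{6}  ⟹  sig = (2;(1))
  P = {2,8}:  v_{2} + v_{8} = v_{1}  ⟹  sig = (2;(1))
  P = {3,4}:  v_{3} + v_{4} = v_{9}  ⟹  sig = (2;(1))
  P = {5,8}:  v_{5} + v_{8} = v_{9}  ⟹  sig = (2;(1))
  P = {6,9}:  v_{6} + v_{9} = v_{5}  ⟹  sig = (2;(1))
  P = {7,9}:  v_{7} + v_{9} = v_{3}  ⟹  sig = (2;(1))
  P = {1,3}:  v_{1} + v_{3} = v_{7} + v_{8}  ⟹  sig = (2;(1,1))
  P = {5,7}:  v_{5} + v_{7} = v_{3} + v_{6}  ⟹  sig = (2;(1,1))

Signatures (|P|; sorted positive RHS coefficients), sorted:
    (2;())
    (2;())
    (2;())
    (2;())
    (2;(1))
    (2;(1))
    (2;(1))
    (2;(1))
    (2;(1))
    (2;(1))
    (2;(1))
    (2;(1))
    (2;(1))
    (2;(1,1))
    (2;(1,1))


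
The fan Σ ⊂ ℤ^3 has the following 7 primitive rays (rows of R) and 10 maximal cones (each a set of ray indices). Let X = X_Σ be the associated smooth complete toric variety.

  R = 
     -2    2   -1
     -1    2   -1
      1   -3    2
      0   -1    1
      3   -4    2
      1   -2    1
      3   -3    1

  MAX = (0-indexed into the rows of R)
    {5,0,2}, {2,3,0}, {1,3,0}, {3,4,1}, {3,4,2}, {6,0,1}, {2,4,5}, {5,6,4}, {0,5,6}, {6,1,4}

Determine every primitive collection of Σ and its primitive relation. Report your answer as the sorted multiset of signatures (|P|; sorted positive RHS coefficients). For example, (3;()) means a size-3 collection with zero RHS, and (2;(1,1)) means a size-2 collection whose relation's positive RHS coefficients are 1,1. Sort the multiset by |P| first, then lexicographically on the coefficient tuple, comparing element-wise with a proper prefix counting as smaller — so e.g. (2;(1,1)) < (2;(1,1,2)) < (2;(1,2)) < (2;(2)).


Σ has 6 primitive collections:

  • {1,5}:  v_{1} + v_{5} = 0  ⇒ sig = (2;())
  • {0,4}:  v_{0} + v_{4} = v_{5}  ⇒ sig = (2;(1))
  • {1,2}:  v_{1} + v_{2} = v_{3}  ⇒ sig = (2;(1))
  • {3,5}:  v_{3} + v_{5} = v_{2}  ⇒ sig = (2;(1))
  • {3,6}:  v_{3} + v_{6} = v_{4}  ⇒ sig = (2;(1))
  • {2,6}:  v_{2} + v_{6} = v_{4} + v_{5}  ⇒ sig = (2;(1,1))

Sorted signature multiset PRS(X):
    |P|=2: 6 collections, coeffs (), (1), (1), (1), (1), (1,1)


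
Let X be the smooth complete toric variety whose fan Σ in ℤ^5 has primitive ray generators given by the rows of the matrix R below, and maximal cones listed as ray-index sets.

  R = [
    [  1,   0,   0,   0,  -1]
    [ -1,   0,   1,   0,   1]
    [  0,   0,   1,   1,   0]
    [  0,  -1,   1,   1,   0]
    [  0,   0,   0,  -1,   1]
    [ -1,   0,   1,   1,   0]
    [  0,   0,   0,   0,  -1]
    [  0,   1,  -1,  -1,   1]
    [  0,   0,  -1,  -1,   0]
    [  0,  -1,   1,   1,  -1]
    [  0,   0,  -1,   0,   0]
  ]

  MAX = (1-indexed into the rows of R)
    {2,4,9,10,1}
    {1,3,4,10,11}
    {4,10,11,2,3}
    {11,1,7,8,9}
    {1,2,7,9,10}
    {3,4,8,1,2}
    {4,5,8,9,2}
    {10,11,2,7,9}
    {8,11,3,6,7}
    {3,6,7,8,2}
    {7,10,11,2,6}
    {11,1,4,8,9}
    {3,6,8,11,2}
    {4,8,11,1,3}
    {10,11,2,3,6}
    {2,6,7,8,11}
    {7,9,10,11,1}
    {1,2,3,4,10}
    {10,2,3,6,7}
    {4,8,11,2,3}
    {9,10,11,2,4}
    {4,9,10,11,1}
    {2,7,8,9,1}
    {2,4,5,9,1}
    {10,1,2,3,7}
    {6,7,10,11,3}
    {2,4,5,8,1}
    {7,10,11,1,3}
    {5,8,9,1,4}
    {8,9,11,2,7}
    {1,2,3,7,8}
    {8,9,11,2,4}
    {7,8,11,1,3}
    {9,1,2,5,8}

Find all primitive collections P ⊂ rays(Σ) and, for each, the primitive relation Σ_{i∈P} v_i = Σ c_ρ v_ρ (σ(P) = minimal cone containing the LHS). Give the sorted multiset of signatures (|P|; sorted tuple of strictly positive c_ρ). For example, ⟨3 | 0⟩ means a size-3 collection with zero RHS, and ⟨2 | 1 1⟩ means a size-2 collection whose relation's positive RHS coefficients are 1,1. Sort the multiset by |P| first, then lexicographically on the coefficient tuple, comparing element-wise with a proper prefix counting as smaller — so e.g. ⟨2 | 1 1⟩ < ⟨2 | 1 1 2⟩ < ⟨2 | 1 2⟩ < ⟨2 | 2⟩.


The 14 primitive collections of Σ (r=11, n=5):

  {3,9}:  v_{3} + v_{9} = 0  so sig = ⟨2 | 0⟩
  {8,10}:  v_{8} + v_{10} = 0  so sig = ⟨2 | 0⟩
  {4,7}:  v_{4} + v_{7} = v_{10}  so sig = ⟨2 | 1⟩
  {5,6}:  v_{5} + v_{6} = v_{2}  so sig = ⟨2 | 1⟩
  {1,6}:  v_{1} + v_{6} = v_{3} + v_{7}  so sig = ⟨2 | 1 1⟩
  {5,7}:  v_{5} + v_{7} = v_{1} + v_{2} + v_{9}  so sig = ⟨2 | 1 1 1⟩
  {5,11}:  v_{5} + v_{11} = v_{4} + v_{8} + v_{9}  so sig = ⟨2 | 1 1 1⟩
  {6,9}:  v_{6} + v_{9} = v_{2} + v_{7} + v_{11}  so sig = ⟨2 | 1 1 1⟩
  {3,5}:  v_{3} + v_{5} = v_{1} + v_{2} + v_{4} + v_{8}  so sig = ⟨2 | 1 1 1 1⟩
  {4,6}:  v_{4} + v_{6} = v_{2} + v_{3} + v_{10} + v_{11}  so sig = ⟨2 | 1 1 1 1⟩
  {5,10}:  v_{5} + v_{10} = v_{1} + v_{2} + v_{4} + v_{9}  so sig = ⟨2 | 1 1 1 1⟩
  {1,2,11}:  v_{1} + v_{2} + v_{11} = 0  so sig = ⟨3 | 0⟩
  {2,3,7,11}:  v_{2} + v_{3} + v_{7} + v_{11} = v_{6}  so sig = ⟨4 | 1⟩
  {1,2,4,8,9}:  v_{1} + v_{2} + v_{4} + v_{8} + v_{9} = v_{5}  so sig = ⟨5 | 1⟩

Hence PRS(X_Σ) =
    |P|=2: 11 collections, coeffs (), (), (1), (1), (1,1), (1,1,1), (1,1,1), (1,1,1), (1,1,1,1), (1,1,1,1), (1,1,1,1)
    |P|=3: 1 collection, coeffs ()
    |P|=4: 1 collection, coeffs (1)
    |P|=5: 1 collection, coeffs (1)


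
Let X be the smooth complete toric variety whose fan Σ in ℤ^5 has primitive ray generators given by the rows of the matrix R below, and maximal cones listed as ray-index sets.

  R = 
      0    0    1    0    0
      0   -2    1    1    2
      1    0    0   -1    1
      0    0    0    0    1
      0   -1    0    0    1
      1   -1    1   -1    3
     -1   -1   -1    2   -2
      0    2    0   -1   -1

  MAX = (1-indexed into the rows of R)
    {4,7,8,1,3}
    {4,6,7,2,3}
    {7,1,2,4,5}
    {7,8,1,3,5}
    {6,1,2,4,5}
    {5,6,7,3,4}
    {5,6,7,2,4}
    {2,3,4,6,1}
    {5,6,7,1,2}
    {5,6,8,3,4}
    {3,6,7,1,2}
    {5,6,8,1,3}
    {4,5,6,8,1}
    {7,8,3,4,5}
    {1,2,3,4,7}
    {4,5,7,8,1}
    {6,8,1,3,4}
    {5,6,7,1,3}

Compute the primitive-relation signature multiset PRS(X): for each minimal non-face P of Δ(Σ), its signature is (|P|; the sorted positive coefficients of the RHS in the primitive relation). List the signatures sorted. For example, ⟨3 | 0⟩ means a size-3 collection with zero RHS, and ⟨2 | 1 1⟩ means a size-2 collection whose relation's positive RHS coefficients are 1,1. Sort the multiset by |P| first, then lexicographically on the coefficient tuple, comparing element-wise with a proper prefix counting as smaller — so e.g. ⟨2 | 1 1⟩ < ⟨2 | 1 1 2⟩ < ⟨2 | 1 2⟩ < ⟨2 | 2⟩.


5 minimal non-faces of Δ(Σ) (on 8 rays):

  {2,8}:  v_{2} + v_{8} = v_{1} + v_{4}  so sig = ⟨2 | 1 1⟩
  {6,7,8}:  v_{6} + v_{7} + v_{8} = 0  so sig = ⟨3 | 0⟩
  {2,3,5}:  v_{2} + v_{3} + v_{5} = 2·v_{6} + v_{7}  so sig = ⟨3 | 1 2⟩
  {1,3,4,5}:  v_{1} + v_{3} + v_{4} + v_{5} = v_{6}  so sig = ⟨4 | 1⟩
  {1,4,6,7}:  v_{1} + v_{4} + v_{6} + v_{7} = v_{2}  so sig = ⟨4 | 1⟩

Hence PRS(X_Σ) =
    |P|=2: 1 collection, coeffs (1,1)
    |P|=3: 2 collections, coeffs (), (1,2)
    |P|=4: 2 collections, coeffs (1), (1)


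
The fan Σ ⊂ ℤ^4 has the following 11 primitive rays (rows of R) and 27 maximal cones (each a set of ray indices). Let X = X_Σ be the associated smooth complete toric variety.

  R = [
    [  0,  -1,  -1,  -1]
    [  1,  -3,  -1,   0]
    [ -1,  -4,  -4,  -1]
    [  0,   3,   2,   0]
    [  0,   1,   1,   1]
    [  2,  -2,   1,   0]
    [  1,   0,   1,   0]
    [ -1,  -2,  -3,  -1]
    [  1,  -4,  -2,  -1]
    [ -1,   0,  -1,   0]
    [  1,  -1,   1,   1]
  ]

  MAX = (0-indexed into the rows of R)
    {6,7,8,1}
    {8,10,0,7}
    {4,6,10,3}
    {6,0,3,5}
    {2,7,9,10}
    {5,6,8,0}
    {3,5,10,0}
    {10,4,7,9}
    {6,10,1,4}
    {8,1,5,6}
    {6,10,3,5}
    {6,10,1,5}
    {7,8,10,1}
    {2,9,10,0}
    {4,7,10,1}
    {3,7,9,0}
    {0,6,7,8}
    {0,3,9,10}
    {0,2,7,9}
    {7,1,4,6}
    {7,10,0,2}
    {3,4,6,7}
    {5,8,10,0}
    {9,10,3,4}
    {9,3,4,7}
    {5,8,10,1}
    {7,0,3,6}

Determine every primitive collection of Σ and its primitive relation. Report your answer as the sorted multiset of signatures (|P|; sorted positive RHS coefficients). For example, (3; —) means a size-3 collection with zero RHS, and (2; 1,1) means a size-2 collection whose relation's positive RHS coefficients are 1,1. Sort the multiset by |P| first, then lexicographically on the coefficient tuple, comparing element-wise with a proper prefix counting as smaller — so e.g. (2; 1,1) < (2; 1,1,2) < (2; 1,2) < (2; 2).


Σ has 22 primitive collections:

  P = {0,4}:  v_{0} + v_{4} = 0 ; sig = (2; —)
  P = {6,9}:  v_{6} + v_{9} = 0 ; sig = (2; —)
  P = {0,1}:  v_{0} + v_{1} = v_{8} ; sig = (2; 1)
  P = {1,3}:  v_{1} + v_{3} = v_{6} ; sig = (2; 1)
  P = {4,8}:  v_{4} + v_{8} = v_{1} ; sig = (2; 1)
  P = {5,7}:  v_{5} + v_{7} = v_{8} ; sig = (2; 1)
  P = {1,9}:  v_{1} + v_{9} = v_{7} + v_{10} ; sig = (2; 1,1)
  P = {2,3}:  v_{2} + v_{3} = v_{0} + v_{9} ; sig = (2; 1,1)
  P = {3,8}:  v_{3} + v_{8} = v_{0} + v_{6} ; sig = (2; 1,1)
  P = {4,5}:  v_{4} + v_{5} = v_{6} + v_{10} ; sig = (2; 1,1)
  P = {5,9}:  v_{5} + v_{9} = v_{0} + v_{10} ; sig = (2; 1,1)
  P = {2,4}:  v_{2} + v_{4} = v_{7} + v_{9} + v_{10} ; sig = (2; 1,1,1)
  P = {2,6}:  v_{2} + v_{6} = v_{0} + v_{7} + v_{10} ; sig = (2; 1,1,1)
  P = {8,9}:  v_{8} + v_{9} = v_{0} + v_{7} + v_{10} ; sig = (2; 1,1,1)
  P = {1,2}:  v_{1} + v_{2} = v_{0} + 2·v_{7} + 2·v_{10} ; sig = (2; 1,2,2)
  P = {2,5}:  v_{2} + v_{5} = 2·v_{0} + v_{7} + 2·v_{10} ; sig = (2; 1,2,2)
  P = {2,8}:  v_{2} + v_{8} = 2·v_{0} + 2·v_{7} + 2·v_{10} ; sig = (2; 2,2,2)
  P = {3,7,10}:  v_{3} + v_{7} + v_{10} = 0 ; sig = (3; —)
  P = {0,6,10}:  v_{0} + v_{6} + v_{10} = v_{5} ; sig = (3; 1)
  P = {6,7,10}:  v_{6} + v_{7} + v_{10} = v_{1} ; sig = (3; 1)
  P = {6,8,10}:  v_{6} + v_{8} + v_{10} = v_{1} + v_{5} ; sig = (3; 1,1)
  P = {0,7,9,10}:  v_{0} + v_{7} + v_{9} + v_{10} = v_{2} ; sig = (4; 1)

so the primitive-relation signature multiset is
    |P|=2: 17 collections, coeffs (), (), (1), (1), (1), (1), (1,1), (1,1), (1,1), (1,1), (1,1), (1,1,1), (1,1,1), (1,1,1), (1,2,2), (1,2,2), (2,2,2)
    |P|=3: 4 collections, coeffs (), (1), (1), (1,1)
    |P|=4: 1 collection, coeffs (1)


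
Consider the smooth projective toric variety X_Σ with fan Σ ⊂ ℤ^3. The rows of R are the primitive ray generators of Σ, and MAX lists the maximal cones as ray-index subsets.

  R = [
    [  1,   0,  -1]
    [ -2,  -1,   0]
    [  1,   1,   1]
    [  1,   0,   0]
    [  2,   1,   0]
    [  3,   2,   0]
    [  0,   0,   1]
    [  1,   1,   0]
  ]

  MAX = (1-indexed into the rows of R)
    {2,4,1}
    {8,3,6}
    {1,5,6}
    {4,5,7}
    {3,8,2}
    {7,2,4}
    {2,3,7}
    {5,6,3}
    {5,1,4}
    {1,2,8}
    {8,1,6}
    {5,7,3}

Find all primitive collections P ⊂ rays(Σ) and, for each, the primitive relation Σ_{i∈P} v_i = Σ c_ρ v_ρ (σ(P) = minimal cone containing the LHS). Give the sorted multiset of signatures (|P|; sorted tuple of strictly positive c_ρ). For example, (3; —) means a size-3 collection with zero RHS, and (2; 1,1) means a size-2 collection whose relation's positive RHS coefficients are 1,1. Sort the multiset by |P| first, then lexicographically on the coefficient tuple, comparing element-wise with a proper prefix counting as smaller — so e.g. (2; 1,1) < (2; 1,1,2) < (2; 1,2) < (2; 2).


Minimal non-faces — 10 found among 8 rays, 12 max cones:

  {2,5}:  v_{2} + v_{5} = 0  ⇒ sig = (2; —)
  {1,3}:  v_{1} + v_{3} = v_{5}  ⇒ sig = (2; 1)
  {1,7}:  v_{1} + v_{7} = v_{4}  ⇒ sig = (2; 1)
  {2,6}:  v_{2} + v_{6} = v_{8}  ⇒ sig = (2; 1)
  {4,8}:  v_{4} + v_{8} = v_{5}  ⇒ sig = (2; 1)
  {5,8}:  v_{5} + v_{8} = v_{6}  ⇒ sig = (2; 1)
  {7,8}:  v_{7} + v_{8} = v_{3}  ⇒ sig = (2; 1)
  {3,4}:  v_{3} + v_{4} = v_{5} + v_{7}  ⇒ sig = (2; 1,1)
  {6,7}:  v_{6} + v_{7} = v_{3} + v_{5}  ⇒ sig = (2; 1,1)
  {4,6}:  v_{4} + v_{6} = 2·v_{5}  ⇒ sig = (2; 2)

Sorted signature multiset PRS(X):
    (2; —)
    (2; 1)
    (2; 1)
    (2; 1)
    (2; 1)
    (2; 1)
    (2; 1)
    (2; 1,1)
    (2; 1,1)
    (2; 2)


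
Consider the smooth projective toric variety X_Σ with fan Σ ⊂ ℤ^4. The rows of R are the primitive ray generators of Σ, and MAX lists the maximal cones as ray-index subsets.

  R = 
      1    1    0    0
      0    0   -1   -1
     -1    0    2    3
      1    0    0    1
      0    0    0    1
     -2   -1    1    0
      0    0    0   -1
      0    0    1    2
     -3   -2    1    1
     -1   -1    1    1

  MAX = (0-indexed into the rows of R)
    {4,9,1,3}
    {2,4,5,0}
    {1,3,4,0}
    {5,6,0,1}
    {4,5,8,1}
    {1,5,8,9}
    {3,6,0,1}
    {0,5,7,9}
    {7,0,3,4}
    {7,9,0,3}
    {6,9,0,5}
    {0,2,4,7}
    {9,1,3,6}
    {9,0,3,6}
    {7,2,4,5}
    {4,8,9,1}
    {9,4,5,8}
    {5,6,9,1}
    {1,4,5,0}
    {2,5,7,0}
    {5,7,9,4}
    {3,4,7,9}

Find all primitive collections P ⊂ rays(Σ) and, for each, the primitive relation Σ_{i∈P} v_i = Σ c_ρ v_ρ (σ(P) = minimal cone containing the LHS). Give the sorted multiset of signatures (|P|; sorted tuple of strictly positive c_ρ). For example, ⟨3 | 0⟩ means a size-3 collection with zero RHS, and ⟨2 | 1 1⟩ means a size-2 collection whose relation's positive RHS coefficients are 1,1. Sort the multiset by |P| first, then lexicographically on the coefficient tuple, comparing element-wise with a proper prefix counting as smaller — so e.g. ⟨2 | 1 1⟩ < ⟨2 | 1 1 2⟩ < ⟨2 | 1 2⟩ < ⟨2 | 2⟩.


Δ(Σ) — 10 vertices, 17 min non-faces:

  P = {4,6}:  v_{4} + v_{6} = 0  ⟹  sig = ⟨2 | 0⟩
  P = {1,7}:  v_{1} + v_{7} = v_{4}  ⟹  sig = ⟨2 | 1⟩
  P = {3,5}:  v_{3} + v_{5} = v_{9}  ⟹  sig = ⟨2 | 1⟩
  P = {0,8}:  v_{0} + v_{8} = v_{4} + v_{5}  ⟹  sig = ⟨2 | 1 1⟩
  P = {6,7}:  v_{6} + v_{7} = v_{0} + v_{9}  ⟹  sig = ⟨2 | 1 1⟩
  P = {2,6}:  v_{2} + v_{6} = v_{0} + v_{5} + v_{7}  ⟹  sig = ⟨2 | 1 1 1⟩
  P = {6,8}:  v_{6} + v_{8} = v_{1} + v_{5} + v_{9}  ⟹  sig = ⟨2 | 1 1 1⟩
  P = {1,2}:  v_{1} + v_{2} = v_{0} + 2·v_{4} + v_{5}  ⟹  sig = ⟨2 | 1 1 2⟩
  P = {3,8}:  v_{3} + v_{8} = v_{1} + v_{4} + 2·v_{9}  ⟹  sig = ⟨2 | 1 1 2⟩
  P = {7,8}:  v_{7} + v_{8} = 2·v_{4} + v_{5} + v_{9}  ⟹  sig = ⟨2 | 1 1 2⟩
  P = {2,9}:  v_{2} + v_{9} = v_{5} + 2·v_{7}  ⟹  sig = ⟨2 | 1 2⟩
  P = {2,8}:  v_{2} + v_{8} = 2·v_{4} + 2·v_{5} + v_{7}  ⟹  sig = ⟨2 | 1 2 2⟩
  P = {2,3}:  v_{2} + v_{3} = 2·v_{7}  ⟹  sig = ⟨2 | 2⟩
  P = {0,1,9}:  v_{0} + v_{1} + v_{9} = 0  ⟹  sig = ⟨3 | 0⟩
  P = {0,4,9}:  v_{0} + v_{4} + v_{9} = v_{7}  ⟹  sig = ⟨3 | 1⟩
  P = {0,4,5,7}:  v_{0} + v_{4} + v_{5} + v_{7} = v_{2}  ⟹  sig = ⟨4 | 1⟩
  P = {1,4,5,9}:  v_{1} + v_{4} + v_{5} + v_{9} = v_{8}  ⟹  sig = ⟨4 | 1⟩

so the primitive-relation signature multiset is
    |P|=2: 13 collections, coeffs (), (1), (1), (1,1), (1,1), (1,1,1), (1,1,1), (1,1,2), (1,1,2), (1,1,2), (1,2), (1,2,2), (2)
    |P|=3: 2 collections, coeffs (), (1)
    |P|=4: 2 collections, coeffs (1), (1)


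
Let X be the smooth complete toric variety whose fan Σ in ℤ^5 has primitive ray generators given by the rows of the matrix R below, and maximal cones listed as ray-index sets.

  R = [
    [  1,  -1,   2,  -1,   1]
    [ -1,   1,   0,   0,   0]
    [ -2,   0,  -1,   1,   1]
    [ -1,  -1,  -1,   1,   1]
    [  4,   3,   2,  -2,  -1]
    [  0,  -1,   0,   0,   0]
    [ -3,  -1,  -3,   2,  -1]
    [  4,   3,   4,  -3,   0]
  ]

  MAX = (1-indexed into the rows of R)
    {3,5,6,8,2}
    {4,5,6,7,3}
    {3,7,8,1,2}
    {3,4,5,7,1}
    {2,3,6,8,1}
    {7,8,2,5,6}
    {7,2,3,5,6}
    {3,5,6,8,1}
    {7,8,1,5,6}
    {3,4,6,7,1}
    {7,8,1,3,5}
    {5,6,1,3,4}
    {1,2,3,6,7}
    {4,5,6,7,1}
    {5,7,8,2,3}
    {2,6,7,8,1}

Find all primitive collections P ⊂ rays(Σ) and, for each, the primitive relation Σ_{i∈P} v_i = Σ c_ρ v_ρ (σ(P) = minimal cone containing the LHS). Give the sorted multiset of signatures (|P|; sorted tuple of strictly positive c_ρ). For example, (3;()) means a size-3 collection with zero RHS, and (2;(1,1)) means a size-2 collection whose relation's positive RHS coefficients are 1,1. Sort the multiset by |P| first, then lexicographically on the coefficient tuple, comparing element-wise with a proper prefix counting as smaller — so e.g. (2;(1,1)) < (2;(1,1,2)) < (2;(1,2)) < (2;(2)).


5 minimal non-faces of Δ(Σ) (on 8 rays):

  P = {2,4}:  v_{2} + v_{4} = v_{3} ; sig = (2;(1))
  P = {4,8}:  v_{4} + v_{8} = v_{1} + v_{3} + v_{5} ; sig = (2;(1,1,1))
  P = {1,2,5}:  v_{1} + v_{2} + v_{5} = v_{8} ; sig = (3;(1))
  P = {3,6,7,8}:  v_{3} + v_{6} + v_{7} + v_{8} = v_{2} ; sig = (4;(1))
  P = {1,3,5,6,7}:  v_{1} + v_{3} + v_{5} + v_{6} + v_{7} = 0 ; sig = (5;())

so the primitive-relation signature multiset is
    (2;(1))
    (2;(1,1,1))
    (3;(1))
    (4;(1))
    (5;())


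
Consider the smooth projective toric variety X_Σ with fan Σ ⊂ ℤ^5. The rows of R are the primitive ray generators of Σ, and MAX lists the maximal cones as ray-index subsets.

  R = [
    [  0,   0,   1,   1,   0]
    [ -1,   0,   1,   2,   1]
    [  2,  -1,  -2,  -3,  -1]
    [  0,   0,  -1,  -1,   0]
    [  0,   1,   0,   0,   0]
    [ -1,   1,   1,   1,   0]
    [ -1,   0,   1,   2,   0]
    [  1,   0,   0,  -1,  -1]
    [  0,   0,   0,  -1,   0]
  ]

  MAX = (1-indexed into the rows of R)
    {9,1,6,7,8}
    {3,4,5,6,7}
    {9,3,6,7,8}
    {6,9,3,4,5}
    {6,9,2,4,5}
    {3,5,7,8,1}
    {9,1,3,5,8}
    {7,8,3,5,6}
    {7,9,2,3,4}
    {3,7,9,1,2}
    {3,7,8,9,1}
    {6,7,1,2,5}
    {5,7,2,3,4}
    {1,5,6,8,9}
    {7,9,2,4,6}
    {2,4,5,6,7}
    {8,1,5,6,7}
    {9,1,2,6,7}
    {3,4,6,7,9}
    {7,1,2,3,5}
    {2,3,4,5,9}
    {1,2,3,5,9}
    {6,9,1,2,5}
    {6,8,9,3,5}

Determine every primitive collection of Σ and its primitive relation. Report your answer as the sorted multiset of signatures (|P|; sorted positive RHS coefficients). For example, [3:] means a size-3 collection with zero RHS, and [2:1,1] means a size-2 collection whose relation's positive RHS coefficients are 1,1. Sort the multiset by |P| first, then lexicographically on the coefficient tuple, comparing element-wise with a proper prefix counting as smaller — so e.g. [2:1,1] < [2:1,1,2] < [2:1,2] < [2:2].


Primitive collections (6):

  • {1,4}:  v_{1} + v_{4} = 0  →  sig = [2:]
  • {2,8}:  v_{2} + v_{8} = v_{1}  →  sig = [2:1]
  • {4,8}:  v_{4} + v_{8} = v_{3} + v_{6}  →  sig = [2:1,1]
  • {2,3,6}:  v_{2} + v_{3} + v_{6} = 0  →  sig = [3:]
  • {1,3,6}:  v_{1} + v_{3} + v_{6} = v_{8}  →  sig = [3:1]
  • {5,7,9}:  v_{5} + v_{7} + v_{9} = v_{6}  →  sig = [3:1]

Sorted signature multiset PRS(X):
    |P|=2: 3 collections, coeffs (), (1), (1,1)
    |P|=3: 3 collections, coeffs (), (1), (1)


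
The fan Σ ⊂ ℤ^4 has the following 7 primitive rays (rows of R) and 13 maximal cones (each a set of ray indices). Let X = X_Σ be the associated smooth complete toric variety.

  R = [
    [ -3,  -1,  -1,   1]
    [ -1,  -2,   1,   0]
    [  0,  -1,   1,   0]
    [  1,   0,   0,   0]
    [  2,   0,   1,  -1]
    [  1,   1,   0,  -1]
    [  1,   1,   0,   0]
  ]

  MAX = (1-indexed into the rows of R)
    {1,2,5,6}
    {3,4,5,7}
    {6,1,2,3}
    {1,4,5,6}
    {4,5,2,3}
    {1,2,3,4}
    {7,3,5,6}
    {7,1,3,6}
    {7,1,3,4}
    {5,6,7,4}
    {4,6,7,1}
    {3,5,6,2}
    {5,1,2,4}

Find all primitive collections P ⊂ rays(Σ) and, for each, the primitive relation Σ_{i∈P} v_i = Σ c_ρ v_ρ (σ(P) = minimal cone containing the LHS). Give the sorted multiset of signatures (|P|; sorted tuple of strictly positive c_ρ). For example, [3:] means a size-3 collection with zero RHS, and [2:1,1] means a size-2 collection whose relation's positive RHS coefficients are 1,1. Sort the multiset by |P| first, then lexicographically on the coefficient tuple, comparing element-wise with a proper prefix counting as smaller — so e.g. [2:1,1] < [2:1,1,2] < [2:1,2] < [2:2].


5 collections generate NE(X_Σ); each relation:

  {2,7}:  v_{2} + v_{7} = v_{3} — sig = [2:1]
  {1,5,7}:  v_{1} + v_{5} + v_{7} = 0 — sig = [3:]
  {1,3,5}:  v_{1} + v_{3} + v_{5} = v_{2} — sig = [3:1]
  {3,4,6}:  v_{3} + v_{4} + v_{6} = v_{5} — sig = [3:1]
  {2,4,6}:  v_{2} + v_{4} + v_{6} = v_{1} + 2·v_{5} — sig = [3:1,2]

Signatures (|P|; sorted positive RHS coefficients), sorted:
    [2:1]
    [3:]
    [3:1]
    [3:1]
    [3:1,2]


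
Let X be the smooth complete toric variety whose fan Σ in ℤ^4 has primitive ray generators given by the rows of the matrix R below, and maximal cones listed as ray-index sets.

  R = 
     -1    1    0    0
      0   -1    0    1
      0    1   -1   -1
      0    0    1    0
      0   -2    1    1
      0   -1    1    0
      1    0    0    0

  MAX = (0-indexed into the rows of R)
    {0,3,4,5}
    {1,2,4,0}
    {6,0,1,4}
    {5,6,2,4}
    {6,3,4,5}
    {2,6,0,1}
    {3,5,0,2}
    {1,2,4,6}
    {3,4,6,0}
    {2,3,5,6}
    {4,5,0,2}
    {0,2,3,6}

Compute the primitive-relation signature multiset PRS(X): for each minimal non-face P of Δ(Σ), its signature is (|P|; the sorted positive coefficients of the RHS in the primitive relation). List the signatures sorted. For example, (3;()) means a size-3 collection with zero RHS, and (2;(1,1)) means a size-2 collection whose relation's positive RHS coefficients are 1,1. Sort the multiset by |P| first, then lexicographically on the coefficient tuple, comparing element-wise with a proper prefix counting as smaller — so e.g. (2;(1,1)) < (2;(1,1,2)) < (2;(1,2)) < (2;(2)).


5 collections generate NE(X_Σ); each relation:

  {1,5}:  v_{1} + v_{5} = v_{4} — sig = (2;(1))
  {1,3}:  v_{1} + v_{3} = v_{0} + v_{4} + v_{6} — sig = (2;(1,1,1))
  {0,5,6}:  v_{0} + v_{5} + v_{6} = v_{3} — sig = (3;(1))
  {2,3,4}:  v_{2} + v_{3} + v_{4} = v_{5} — sig = (3;(1))
  {0,2,4,6}:  v_{0} + v_{2} + v_{4} + v_{6} = 0 — sig = (4;())

Signatures (|P|; sorted positive RHS coefficients), sorted:
    (2;(1))
    (2;(1,1,1))
    (3;(1))
    (3;(1))
    (4;())


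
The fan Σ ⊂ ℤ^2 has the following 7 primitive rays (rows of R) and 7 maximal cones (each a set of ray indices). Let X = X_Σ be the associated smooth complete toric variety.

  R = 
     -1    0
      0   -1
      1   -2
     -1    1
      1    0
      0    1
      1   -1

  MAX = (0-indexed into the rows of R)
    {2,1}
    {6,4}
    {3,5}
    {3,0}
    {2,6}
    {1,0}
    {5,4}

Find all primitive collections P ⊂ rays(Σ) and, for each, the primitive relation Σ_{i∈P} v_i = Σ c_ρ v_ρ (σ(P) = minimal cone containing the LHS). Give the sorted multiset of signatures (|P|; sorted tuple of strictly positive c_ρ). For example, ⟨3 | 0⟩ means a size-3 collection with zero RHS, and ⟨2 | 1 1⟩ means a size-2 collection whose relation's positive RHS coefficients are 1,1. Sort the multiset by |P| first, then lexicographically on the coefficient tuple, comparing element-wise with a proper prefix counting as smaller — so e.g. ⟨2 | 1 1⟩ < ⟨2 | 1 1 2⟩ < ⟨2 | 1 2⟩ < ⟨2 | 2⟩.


Σ has 14 primitive collections:

  {0,4}:  v_{0} + v_{4} = 0  so sig = ⟨2 | 0⟩
  {1,5}:  v_{1} + v_{5} = 0  so sig = ⟨2 | 0⟩
  {3,6}:  v_{3} + v_{6} = 0  so sig = ⟨2 | 0⟩
  {0,5}:  v_{0} + v_{5} = v_{3}  so sig = ⟨2 | 1⟩
  {0,6}:  v_{0} + v_{6} = v_{1}  so sig = ⟨2 | 1⟩
  {1,3}:  v_{1} + v_{3} = v_{0}  so sig = ⟨2 | 1⟩
  {1,4}:  v_{1} + v_{4} = v_{6}  so sig = ⟨2 | 1⟩
  {1,6}:  v_{1} + v_{6} = v_{2}  so sig = ⟨2 | 1⟩
  {2,3}:  v_{2} + v_{3} = v_{1}  so sig = ⟨2 | 1⟩
  {2,5}:  v_{2} + v_{5} = v_{6}  so sig = ⟨2 | 1⟩
  {3,4}:  v_{3} + v_{4} = v_{5}  so sig = ⟨2 | 1⟩
  {5,6}:  v_{5} + v_{6} = v_{4}  so sig = ⟨2 | 1⟩
  {0,2}:  v_{0} + v_{2} = 2·v_{1}  so sig = ⟨2 | 2⟩
  {2,4}:  v_{2} + v_{4} = 2·v_{6}  so sig = ⟨2 | 2⟩

Sorted signature multiset PRS(X):
    |P|=2: 14 collections, coeffs (), (), (), (1), (1), (1), (1), (1), (1), (1), (1), (1), (2), (2)


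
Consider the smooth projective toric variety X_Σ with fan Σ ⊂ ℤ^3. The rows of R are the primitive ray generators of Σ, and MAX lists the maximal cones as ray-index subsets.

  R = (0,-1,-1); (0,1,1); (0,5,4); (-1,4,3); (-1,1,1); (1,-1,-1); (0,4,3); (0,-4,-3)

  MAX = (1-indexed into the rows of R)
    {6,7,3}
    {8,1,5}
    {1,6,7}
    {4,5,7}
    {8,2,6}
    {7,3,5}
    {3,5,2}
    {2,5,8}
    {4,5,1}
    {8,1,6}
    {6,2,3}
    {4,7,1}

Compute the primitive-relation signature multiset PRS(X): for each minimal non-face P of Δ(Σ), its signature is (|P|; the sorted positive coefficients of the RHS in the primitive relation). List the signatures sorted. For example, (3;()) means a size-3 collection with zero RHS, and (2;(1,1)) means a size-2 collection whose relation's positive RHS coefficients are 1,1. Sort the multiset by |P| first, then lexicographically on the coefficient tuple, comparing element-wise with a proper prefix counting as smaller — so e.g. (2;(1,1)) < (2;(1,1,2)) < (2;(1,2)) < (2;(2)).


11 collections generate NE(X_Σ); each relation:

  P={1,2}:  v_{1} + v_{2} = 0 ; sig = (2;())
  P={5,6}:  v_{5} + v_{6} = 0 ; sig = (2;())
  P={7,8}:  v_{7} + v_{8} = 0 ; sig = (2;())
  P={1,3}:  v_{1} + v_{3} = v_{7} ; sig = (2;(1))
  P={2,7}:  v_{2} + v_{7} = v_{3} ; sig = (2;(1))
  P={3,8}:  v_{3} + v_{8} = v_{2} ; sig = (2;(1))
  P={2,4}:  v_{2} + v_{4} = v_{5} + v_{7} ; sig = (2;(1,1))
  P={4,6}:  v_{4} + v_{6} = v_{1} + v_{7} ; sig = (2;(1,1))
  P={4,8}:  v_{4} + v_{8} = v_{1} + v_{5} ; sig = (2;(1,1))
  P={3,4}:  v_{3} + v_{4} = v_{5} + 2·v_{7} ; sig = (2;(1,2))
  P={1,5,7}:  v_{1} + v_{5} + v_{7} = v_{4} ; sig = (3;(1))

Sorted signature multiset PRS(X):
    (2;())
    (2;())
    (2;())
    (2;(1))
    (2;(1))
    (2;(1))
    (2;(1,1))
    (2;(1,1))
    (2;(1,1))
    (2;(1,2))
    (3;(1))


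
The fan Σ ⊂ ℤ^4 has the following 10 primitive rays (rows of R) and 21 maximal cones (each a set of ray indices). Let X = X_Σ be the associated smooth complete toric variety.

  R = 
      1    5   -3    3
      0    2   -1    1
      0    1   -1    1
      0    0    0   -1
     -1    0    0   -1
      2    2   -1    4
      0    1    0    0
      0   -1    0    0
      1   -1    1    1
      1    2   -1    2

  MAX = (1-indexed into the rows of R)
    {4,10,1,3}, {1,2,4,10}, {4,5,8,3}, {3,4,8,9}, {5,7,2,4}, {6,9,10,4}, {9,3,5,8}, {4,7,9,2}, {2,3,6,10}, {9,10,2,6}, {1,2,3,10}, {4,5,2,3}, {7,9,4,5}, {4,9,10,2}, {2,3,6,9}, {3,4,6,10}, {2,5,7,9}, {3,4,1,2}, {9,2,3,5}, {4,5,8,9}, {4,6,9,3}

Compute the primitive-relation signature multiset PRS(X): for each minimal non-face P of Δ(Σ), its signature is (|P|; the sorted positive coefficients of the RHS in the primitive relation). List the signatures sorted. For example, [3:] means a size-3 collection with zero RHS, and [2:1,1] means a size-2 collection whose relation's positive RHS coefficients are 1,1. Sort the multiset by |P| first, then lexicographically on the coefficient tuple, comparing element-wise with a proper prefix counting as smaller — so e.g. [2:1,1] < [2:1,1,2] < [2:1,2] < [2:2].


|primitive collections| = 20. Relations:

  {7,8}:  v_{7} + v_{8} = 0  so sig = [2:]
  {2,8}:  v_{2} + v_{8} = v_{3}  so sig = [2:1]
  {3,7}:  v_{3} + v_{7} = v_{2}  so sig = [2:1]
  {5,10}:  v_{5} + v_{10} = v_{2}  so sig = [2:1]
  {5,6}:  v_{5} + v_{6} = v_{2} + v_{3} + v_{9}  so sig = [2:1,1,1]
  {6,7}:  v_{6} + v_{7} = v_{2} + v_{9} + v_{10}  so sig = [2:1,1,1]
  {1,5}:  v_{1} + v_{5} = 2·v_{2} + v_{3} + v_{4}  so sig = [2:1,1,2]
  {1,7}:  v_{1} + v_{7} = 2·v_{2} + v_{4} + v_{10}  so sig = [2:1,1,2]
  {1,8}:  v_{1} + v_{8} = 2·v_{3} + v_{4} + v_{10}  so sig = [2:1,1,2]
  {7,10}:  v_{7} + v_{10} = 2·v_{2} + v_{4} + v_{9}  so sig = [2:1,1,2]
  {8,10}:  v_{8} + v_{10} = 2·v_{3} + v_{4} + v_{9}  so sig = [2:1,1,2]
  {6,8}:  v_{6} + v_{8} = 3·v_{3} + v_{4} + 2·v_{9}  so sig = [2:1,2,3]
  {1,6}:  v_{1} + v_{6} = v_{3} + 3·v_{10}  so sig = [2:1,3]
  {1,9}:  v_{1} + v_{9} = 2·v_{10}  so sig = [2:2]
  {3,9,10}:  v_{3} + v_{9} + v_{10} = v_{6}  so sig = [3:1]
  {2,4,6}:  v_{2} + v_{4} + v_{6} = 2·v_{10}  so sig = [3:2]
  {3,4,5,9}:  v_{3} + v_{4} + v_{5} + v_{9} = 0  so sig = [4:]
  {2,3,4,9}:  v_{2} + v_{3} + v_{4} + v_{9} = v_{10}  so sig = [4:1]
  {2,3,4,10}:  v_{2} + v_{3} + v_{4} + v_{10} = v_{1}  so sig = [4:1]
  {2,4,5,9}:  v_{2} + v_{4} + v_{5} + v_{9} = v_{7}  so sig = [4:1]

Signatures (|P|; sorted positive RHS coefficients), sorted:
    |P|=2: 14 collections, coeffs (), (1), (1), (1), (1,1,1), (1,1,1), (1,1,2), (1,1,2), (1,1,2), (1,1,2), (1,1,2), (1,2,3), (1,3), (2)
    |P|=3: 2 collections, coeffs (1), (2)
    |P|=4: 4 collections, coeffs (), (1), (1), (1)
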